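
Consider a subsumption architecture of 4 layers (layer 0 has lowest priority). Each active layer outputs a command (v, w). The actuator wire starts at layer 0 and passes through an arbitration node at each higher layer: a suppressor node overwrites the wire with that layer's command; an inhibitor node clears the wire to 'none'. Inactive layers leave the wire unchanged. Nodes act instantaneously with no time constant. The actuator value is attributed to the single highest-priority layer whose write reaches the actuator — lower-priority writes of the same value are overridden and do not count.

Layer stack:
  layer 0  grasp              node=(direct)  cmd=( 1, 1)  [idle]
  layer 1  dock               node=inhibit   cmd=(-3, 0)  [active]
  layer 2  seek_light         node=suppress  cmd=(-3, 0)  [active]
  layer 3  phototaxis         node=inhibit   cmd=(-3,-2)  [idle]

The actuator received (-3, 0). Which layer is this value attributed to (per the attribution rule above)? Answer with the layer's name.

seek_light

L0 grasp: idle → wire = none
L1 dock: active, inhibitor → wire = none
L2 seek_light: active, suppressor → wire = (-3, 0)
L3 phototaxis: idle → wire stays (-3, 0)
actuator = (-3, 0)
last writer: layer 2 = seek_light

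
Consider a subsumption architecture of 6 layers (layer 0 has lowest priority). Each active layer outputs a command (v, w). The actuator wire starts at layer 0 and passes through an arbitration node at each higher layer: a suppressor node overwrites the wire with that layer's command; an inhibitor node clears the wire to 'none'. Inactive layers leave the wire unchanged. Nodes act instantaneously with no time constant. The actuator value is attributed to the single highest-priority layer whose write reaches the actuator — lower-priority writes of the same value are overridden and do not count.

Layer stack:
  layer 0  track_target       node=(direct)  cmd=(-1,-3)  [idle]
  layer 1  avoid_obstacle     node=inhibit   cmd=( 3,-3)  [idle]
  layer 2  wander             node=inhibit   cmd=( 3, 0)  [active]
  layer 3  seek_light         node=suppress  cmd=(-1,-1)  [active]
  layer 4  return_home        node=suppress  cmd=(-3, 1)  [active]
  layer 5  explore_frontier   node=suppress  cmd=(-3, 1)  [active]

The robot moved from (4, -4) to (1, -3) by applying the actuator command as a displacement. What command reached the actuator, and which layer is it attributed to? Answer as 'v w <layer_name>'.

displacement = (1, -3) − (4, -4) = (-3, 1)
layer 0 (track_target) idle — none
layer 1 (avoid_obstacle) idle — unchanged: none
layer 2 (wander) active — inhibits: none
layer 3 (seek_light) active — suppresses: (-1, -1)
layer 4 (return_home) active — suppresses: (-3, 1)
layer 5 (explore_frontier) active — suppresses: (-3, 1)
→ actuator (-3, 1) — from layer 5 (explore_frontier)

-3 1 explore_frontier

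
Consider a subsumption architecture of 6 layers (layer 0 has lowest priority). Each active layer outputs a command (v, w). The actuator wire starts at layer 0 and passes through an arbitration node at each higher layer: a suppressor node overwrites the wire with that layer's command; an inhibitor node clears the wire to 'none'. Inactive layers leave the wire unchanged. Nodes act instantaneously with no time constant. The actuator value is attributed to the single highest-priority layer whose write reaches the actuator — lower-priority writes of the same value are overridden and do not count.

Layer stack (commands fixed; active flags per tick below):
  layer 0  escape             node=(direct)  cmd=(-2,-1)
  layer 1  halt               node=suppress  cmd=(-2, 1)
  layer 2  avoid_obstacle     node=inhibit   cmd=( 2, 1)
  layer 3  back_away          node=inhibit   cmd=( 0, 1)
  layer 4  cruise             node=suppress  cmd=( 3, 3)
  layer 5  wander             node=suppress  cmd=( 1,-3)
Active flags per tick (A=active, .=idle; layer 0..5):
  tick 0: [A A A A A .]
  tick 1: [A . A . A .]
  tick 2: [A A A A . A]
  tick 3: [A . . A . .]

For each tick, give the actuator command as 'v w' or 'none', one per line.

tick 0:
  layer 0 (escape) active — direct: (-2, -1)
  layer 1 (halt) active — suppresses: (-2, 1)
  layer 2 (avoid_obstacle) active — inhibits: none
  layer 3 (back_away) active — inhibits: none
  layer 4 (cruise) active — suppresses: (3, 3)
  layer 5 (wander) idle — unchanged: (3, 3)
  → actuator (3, 3)
tick 1:
  layer 0 (escape) active — direct: (-2, -1)
  layer 1 (halt) idle — unchanged: (-2, -1)
  layer 2 (avoid_obstacle) active — inhibits: none
  layer 3 (back_away) idle — unchanged: none
  layer 4 (cruise) active — suppresses: (3, 3)
  layer 5 (wander) idle — unchanged: (3, 3)
  → actuator (3, 3)
tick 2:
  layer 0 (escape) active — direct: (-2, -1)
  layer 1 (halt) active — suppresses: (-2, 1)
  layer 2 (avoid_obstacle) active — inhibits: none
  layer 3 (back_away) active — inhibits: none
  layer 4 (cruise) idle — unchanged: none
  layer 5 (wander) active — suppresses: (1, -3)
  → actuator (1, -3)
tick 3:
  layer 0 (escape) active — direct: (-2, -1)
  layer 1 (halt) idle — unchanged: (-2, -1)
  layer 2 (avoid_obstacle) idle — unchanged: (-2, -1)
  layer 3 (back_away) active — inhibits: none
  layer 4 (cruise) idle — unchanged: none
  layer 5 (wander) idle — unchanged: none
  → actuator none

3 3
3 3
1 -3
none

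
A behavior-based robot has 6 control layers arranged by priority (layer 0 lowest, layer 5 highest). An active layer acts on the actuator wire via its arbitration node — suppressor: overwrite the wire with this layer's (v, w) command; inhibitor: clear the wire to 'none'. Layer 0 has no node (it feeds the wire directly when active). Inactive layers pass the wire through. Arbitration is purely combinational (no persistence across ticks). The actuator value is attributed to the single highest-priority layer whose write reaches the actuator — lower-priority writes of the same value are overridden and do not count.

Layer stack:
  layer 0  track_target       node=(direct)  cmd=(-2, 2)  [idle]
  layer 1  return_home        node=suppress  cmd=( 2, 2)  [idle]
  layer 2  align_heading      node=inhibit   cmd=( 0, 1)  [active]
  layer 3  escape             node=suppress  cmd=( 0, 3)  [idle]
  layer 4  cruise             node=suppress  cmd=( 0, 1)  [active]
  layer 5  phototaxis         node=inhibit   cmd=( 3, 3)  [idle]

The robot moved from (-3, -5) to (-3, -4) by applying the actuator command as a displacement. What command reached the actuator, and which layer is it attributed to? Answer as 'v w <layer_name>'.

0 1 cruise

displacement = (-3, -4) − (-3, -5) = (0, 1)
[0] track_target off; wire := none
[1] return_home off; pass none
[2] align_heading on (inhibit); wire := none
[3] escape off; pass none
[4] cruise on (suppress); wire := (0, 1)
[5] phototaxis off; pass (0, 1)
output (0, 1) — from layer 4 (cruise)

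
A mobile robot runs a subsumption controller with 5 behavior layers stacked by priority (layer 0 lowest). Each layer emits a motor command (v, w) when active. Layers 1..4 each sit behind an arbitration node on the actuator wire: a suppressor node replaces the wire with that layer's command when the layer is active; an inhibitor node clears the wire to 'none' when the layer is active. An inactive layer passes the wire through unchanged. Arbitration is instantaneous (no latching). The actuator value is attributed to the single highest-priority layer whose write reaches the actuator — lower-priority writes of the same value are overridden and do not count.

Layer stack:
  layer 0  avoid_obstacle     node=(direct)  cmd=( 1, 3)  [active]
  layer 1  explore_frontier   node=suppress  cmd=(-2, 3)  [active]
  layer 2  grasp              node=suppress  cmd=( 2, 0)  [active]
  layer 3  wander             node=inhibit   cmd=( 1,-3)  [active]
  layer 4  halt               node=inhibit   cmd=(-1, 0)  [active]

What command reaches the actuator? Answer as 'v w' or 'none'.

[0] avoid_obstacle on; wire := (1, 3)
[1] explore_frontier on (suppress); wire := (-2, 3)
[2] grasp on (suppress); wire := (2, 0)
[3] wander on (inhibit); wire := none
[4] halt on (inhibit); wire := none
output none

none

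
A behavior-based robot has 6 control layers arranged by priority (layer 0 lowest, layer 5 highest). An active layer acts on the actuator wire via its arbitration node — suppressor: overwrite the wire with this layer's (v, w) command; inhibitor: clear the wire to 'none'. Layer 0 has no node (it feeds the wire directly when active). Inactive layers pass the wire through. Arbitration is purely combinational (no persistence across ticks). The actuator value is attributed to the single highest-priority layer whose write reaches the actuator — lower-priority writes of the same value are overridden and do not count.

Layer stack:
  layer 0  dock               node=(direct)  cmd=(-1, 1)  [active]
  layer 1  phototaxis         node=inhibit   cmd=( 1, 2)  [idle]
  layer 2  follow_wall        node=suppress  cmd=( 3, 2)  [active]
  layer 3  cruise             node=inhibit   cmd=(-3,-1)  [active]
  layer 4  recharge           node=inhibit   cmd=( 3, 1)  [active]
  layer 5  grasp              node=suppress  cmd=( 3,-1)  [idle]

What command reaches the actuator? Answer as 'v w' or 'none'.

none

L0 dock: active, feeds wire = (-1, 1)
L1 phototaxis: idle → wire stays (-1, 1)
L2 follow_wall: active, suppressor → wire = (3, 2)
L3 cruise: active, inhibitor → wire = none
L4 recharge: active, inhibitor → wire = none
L5 grasp: idle → wire stays none
actuator = none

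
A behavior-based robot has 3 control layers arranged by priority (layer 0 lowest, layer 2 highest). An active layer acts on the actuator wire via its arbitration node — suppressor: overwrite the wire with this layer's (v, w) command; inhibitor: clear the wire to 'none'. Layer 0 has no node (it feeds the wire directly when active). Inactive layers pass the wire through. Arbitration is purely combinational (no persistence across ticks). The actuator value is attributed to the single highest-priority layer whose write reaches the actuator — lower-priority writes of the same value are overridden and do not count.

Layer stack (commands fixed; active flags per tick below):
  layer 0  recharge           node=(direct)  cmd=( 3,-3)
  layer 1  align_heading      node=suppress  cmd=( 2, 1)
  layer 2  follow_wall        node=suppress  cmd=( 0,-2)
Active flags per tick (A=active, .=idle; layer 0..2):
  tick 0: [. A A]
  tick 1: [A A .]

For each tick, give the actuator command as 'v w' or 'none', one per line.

0 -2
2 1

tick 0:
  L0 recharge: idle → wire = none
  L1 align_heading: active, suppressor → wire = (2, 1)
  L2 follow_wall: active, suppressor → wire = (0, -2)
  actuator = (0, -2)
tick 1:
  L0 recharge: active, feeds wire = (3, -3)
  L1 align_heading: active, suppressor → wire = (2, 1)
  L2 follow_wall: idle → wire stays (2, 1)
  actuator = (2, 1)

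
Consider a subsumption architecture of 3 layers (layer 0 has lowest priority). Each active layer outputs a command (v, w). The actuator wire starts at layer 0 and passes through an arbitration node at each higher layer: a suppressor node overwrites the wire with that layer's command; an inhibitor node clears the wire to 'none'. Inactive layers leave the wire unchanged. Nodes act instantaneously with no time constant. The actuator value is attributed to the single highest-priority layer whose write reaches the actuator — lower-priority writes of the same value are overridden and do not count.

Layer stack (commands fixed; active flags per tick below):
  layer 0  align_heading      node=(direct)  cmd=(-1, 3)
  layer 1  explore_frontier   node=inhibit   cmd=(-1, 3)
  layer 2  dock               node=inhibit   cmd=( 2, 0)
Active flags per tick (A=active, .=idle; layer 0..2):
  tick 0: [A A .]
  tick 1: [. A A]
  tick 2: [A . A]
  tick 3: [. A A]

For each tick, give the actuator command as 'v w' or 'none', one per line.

tick 0:
  layer 0 (align_heading) active — direct: (-1, 3)
  layer 1 (explore_frontier) active — inhibits: none
  layer 2 (dock) idle — unchanged: none
  → actuator none
tick 1:
  layer 0 (align_heading) idle — none
  layer 1 (explore_frontier) active — inhibits: none
  layer 2 (dock) active — inhibits: none
  → actuator none
tick 2:
  layer 0 (align_heading) active — direct: (-1, 3)
  layer 1 (explore_frontier) idle — unchanged: (-1, 3)
  layer 2 (dock) active — inhibits: none
  → actuator none
tick 3:
  layer 0 (align_heading) idle — none
  layer 1 (explore_frontier) active — inhibits: none
  layer 2 (dock) active — inhibits: none
  → actuator none

none
none
none
none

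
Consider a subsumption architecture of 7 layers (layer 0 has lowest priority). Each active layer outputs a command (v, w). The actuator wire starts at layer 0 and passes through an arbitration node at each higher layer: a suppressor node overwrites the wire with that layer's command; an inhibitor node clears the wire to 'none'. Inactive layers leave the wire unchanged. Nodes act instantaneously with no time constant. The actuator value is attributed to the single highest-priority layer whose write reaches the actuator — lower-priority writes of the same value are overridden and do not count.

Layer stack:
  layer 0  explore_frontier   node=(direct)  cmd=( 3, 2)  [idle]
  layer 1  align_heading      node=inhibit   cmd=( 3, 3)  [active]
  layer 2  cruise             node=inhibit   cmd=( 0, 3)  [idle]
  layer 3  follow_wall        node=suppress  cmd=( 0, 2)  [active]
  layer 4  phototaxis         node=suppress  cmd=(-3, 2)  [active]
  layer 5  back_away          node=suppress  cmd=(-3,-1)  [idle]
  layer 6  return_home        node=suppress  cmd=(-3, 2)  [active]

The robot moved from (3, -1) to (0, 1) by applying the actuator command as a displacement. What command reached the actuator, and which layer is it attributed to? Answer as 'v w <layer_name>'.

-3 2 return_home

displacement = (0, 1) − (3, -1) = (-3, 2)
L0 explore_frontier: idle → wire = none
L1 align_heading: active, inhibitor → wire = none
L2 cruise: idle → wire stays none
L3 follow_wall: active, suppressor → wire = (0, 2)
L4 phototaxis: active, suppressor → wire = (-3, 2)
L5 back_away: idle → wire stays (-3, 2)
L6 return_home: active, suppressor → wire = (-3, 2)
actuator = (-3, 2) — from layer 6 (return_home)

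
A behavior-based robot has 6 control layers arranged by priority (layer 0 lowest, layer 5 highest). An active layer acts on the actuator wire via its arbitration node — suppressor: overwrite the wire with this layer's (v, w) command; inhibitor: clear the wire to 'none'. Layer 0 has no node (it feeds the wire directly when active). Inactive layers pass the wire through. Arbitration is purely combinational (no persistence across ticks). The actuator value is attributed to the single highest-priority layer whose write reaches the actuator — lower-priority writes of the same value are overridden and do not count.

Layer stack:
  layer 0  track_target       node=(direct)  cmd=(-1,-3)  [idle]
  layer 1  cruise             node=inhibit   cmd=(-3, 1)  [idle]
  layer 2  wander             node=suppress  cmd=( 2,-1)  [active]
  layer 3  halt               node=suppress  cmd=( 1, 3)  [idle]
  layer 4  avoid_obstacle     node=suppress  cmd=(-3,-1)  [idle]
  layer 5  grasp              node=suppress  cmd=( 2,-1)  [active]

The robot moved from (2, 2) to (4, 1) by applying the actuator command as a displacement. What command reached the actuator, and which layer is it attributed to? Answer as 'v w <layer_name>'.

2 -1 grasp

displacement = (4, 1) − (2, 2) = (2, -1)
[0] track_target off; wire := none
[1] cruise off; pass none
[2] wander on (suppress); wire := (2, -1)
[3] halt off; pass (2, -1)
[4] avoid_obstacle off; pass (2, -1)
[5] grasp on (suppress); wire := (2, -1)
output (2, -1) — from layer 5 (grasp)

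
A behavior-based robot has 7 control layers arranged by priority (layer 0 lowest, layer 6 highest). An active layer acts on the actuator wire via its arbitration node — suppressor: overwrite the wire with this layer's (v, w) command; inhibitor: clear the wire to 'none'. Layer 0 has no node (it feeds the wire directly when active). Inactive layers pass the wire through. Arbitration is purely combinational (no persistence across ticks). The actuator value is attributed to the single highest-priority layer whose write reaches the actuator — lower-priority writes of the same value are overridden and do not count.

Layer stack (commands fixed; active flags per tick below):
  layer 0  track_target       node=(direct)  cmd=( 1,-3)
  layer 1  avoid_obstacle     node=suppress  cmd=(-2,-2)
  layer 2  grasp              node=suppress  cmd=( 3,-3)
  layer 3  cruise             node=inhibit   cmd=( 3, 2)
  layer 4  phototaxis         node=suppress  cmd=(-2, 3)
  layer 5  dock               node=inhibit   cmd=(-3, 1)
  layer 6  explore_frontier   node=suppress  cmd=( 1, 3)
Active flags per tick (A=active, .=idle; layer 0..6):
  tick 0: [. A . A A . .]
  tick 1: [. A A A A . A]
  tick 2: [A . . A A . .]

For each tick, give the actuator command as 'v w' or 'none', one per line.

tick 0:
  L0 track_target: idle → wire = none
  L1 avoid_obstacle: active, suppressor → wire = (-2, -2)
  L2 grasp: idle → wire stays (-2, -2)
  L3 cruise: active, inhibitor → wire = none
  L4 phototaxis: active, suppressor → wire = (-2, 3)
  L5 dock: idle → wire stays (-2, 3)
  L6 explore_frontier: idle → wire stays (-2, 3)
  actuator = (-2, 3)
tick 1:
  L0 track_target: idle → wire = none
  L1 avoid_obstacle: active, suppressor → wire = (-2, -2)
  L2 grasp: active, suppressor → wire = (3, -3)
  L3 cruise: active, inhibitor → wire = none
  L4 phototaxis: active, suppressor → wire = (-2, 3)
  L5 dock: idle → wire stays (-2, 3)
  L6 explore_frontier: active, suppressor → wire = (1, 3)
  actuator = (1, 3)
tick 2:
  L0 track_target: active, feeds wire = (1, -3)
  L1 avoid_obstacle: idle → wire stays (1, -3)
  L2 grasp: idle → wire stays (1, -3)
  L3 cruise: active, inhibitor → wire = none
  L4 phototaxis: active, suppressor → wire = (-2, 3)
  L5 dock: idle → wire stays (-2, 3)
  L6 explore_frontier: idle → wire stays (-2, 3)
  actuator = (-2, 3)

-2 3
1 3
-2 3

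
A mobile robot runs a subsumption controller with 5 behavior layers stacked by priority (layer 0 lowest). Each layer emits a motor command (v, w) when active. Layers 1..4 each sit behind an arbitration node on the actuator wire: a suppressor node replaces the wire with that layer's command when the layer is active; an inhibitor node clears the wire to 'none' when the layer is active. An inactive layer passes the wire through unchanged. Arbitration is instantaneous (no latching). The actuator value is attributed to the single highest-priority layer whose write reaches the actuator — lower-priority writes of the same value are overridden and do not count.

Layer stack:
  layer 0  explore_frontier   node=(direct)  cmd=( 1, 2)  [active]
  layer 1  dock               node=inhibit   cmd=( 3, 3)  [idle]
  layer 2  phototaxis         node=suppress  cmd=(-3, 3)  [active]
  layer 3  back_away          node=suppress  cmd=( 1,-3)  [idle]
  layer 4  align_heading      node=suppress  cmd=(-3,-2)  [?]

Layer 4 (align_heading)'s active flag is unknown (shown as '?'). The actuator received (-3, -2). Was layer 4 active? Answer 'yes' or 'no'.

If layer 4 is active=yes:
  actuator would be (-3, -2)
If layer 4 is active=no:
  actuator would be (-3, 3)
Observed (-3, -2), so layer 4 was active.

yes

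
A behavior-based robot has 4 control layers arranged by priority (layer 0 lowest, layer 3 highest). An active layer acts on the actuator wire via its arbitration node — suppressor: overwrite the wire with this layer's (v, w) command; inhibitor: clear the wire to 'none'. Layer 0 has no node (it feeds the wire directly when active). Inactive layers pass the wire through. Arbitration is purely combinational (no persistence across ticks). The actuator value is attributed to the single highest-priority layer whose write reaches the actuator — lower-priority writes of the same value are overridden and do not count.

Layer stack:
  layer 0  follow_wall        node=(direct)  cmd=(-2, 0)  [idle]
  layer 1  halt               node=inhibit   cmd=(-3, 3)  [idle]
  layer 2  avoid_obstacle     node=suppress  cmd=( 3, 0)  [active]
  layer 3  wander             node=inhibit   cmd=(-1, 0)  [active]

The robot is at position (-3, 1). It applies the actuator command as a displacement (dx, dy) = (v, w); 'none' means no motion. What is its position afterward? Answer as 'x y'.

-3 1

[0] follow_wall off; wire := none
[1] halt off; pass none
[2] avoid_obstacle on (suppress); wire := (3, 0)
[3] wander on (inhibit); wire := none
output none
position: (-3, 1) + none = (-3, 1)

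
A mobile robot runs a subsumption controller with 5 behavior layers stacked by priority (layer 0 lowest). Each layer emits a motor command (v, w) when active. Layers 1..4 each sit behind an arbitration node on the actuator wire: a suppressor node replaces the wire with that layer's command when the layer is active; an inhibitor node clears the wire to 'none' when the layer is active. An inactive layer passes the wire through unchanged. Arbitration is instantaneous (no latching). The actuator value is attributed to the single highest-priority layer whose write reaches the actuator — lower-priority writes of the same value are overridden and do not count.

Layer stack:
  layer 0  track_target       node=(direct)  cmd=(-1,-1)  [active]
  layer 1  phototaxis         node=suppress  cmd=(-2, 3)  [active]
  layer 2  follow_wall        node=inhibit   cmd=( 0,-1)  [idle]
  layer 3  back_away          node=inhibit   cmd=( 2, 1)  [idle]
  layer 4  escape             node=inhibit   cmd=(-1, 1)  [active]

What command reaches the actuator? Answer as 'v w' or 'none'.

[0] track_target on; wire := (-1, -1)
[1] phototaxis on (suppress); wire := (-2, 3)
[2] follow_wall off; pass (-2, 3)
[3] back_away off; pass (-2, 3)
[4] escape on (inhibit); wire := none
output none

none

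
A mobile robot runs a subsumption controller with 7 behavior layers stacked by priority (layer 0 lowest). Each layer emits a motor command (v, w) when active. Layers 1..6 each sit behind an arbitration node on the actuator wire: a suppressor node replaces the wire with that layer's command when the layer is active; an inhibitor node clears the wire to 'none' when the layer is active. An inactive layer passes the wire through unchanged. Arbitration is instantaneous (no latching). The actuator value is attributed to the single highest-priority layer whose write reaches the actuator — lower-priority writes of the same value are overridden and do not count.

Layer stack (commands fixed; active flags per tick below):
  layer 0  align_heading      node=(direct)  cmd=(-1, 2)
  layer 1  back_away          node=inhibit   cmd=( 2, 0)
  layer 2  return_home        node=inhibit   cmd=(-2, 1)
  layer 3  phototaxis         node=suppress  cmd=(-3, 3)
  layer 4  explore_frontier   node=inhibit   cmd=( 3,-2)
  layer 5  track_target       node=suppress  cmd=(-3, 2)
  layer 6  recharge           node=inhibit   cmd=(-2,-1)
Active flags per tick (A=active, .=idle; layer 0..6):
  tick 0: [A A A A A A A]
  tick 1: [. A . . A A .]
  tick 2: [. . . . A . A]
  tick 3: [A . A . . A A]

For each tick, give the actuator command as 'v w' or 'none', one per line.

none
-3 2
none
none

tick 0:
  [0] align_heading on; wire := (-1, 2)
  [1] back_away on (inhibit); wire := none
  [2] return_home on (inhibit); wire := none
  [3] phototaxis on (suppress); wire := (-3, 3)
  [4] explore_frontier on (inhibit); wire := none
  [5] track_target on (suppress); wire := (-3, 2)
  [6] recharge on (inhibit); wire := none
  output none
tick 1:
  [0] align_heading off; wire := none
  [1] back_away on (inhibit); wire := none
  [2] return_home off; pass none
  [3] phototaxis off; pass none
  [4] explore_frontier on (inhibit); wire := none
  [5] track_target on (suppress); wire := (-3, 2)
  [6] recharge off; pass (-3, 2)
  output (-3, 2)
tick 2:
  [0] align_heading off; wire := none
  [1] back_away off; pass none
  [2] return_home off; pass none
  [3] phototaxis off; pass none
  [4] explore_frontier on (inhibit); wire := none
  [5] track_target off; pass none
  [6] recharge on (inhibit); wire := none
  output none
tick 3:
  [0] align_heading on; wire := (-1, 2)
  [1] back_away off; pass (-1, 2)
  [2] return_home on (inhibit); wire := none
  [3] phototaxis off; pass none
  [4] explore_frontier off; pass none
  [5] track_target on (suppress); wire := (-3, 2)
  [6] recharge on (inhibit); wire := none
  output none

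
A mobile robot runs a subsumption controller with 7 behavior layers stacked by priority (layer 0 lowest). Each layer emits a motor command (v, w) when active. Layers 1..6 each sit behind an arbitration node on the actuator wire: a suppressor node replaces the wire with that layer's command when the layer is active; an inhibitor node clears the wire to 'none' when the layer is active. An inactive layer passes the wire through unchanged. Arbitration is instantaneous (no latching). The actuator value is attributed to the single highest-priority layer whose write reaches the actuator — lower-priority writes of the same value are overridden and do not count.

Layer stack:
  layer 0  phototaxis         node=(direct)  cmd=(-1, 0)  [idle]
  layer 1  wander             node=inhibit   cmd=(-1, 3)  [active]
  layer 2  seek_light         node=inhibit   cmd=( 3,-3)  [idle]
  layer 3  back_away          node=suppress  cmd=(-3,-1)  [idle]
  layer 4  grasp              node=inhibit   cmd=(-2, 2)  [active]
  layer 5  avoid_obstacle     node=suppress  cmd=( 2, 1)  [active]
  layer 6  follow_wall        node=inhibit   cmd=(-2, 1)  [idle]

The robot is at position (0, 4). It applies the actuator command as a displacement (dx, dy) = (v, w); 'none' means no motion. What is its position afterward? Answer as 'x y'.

2 5

[0] phototaxis off; wire := none
[1] wander on (inhibit); wire := none
[2] seek_light off; pass none
[3] back_away off; pass none
[4] grasp on (inhibit); wire := none
[5] avoid_obstacle on (suppress); wire := (2, 1)
[6] follow_wall off; pass (2, 1)
output (2, 1)
position: (0, 4) + (2, 1) = (2, 5)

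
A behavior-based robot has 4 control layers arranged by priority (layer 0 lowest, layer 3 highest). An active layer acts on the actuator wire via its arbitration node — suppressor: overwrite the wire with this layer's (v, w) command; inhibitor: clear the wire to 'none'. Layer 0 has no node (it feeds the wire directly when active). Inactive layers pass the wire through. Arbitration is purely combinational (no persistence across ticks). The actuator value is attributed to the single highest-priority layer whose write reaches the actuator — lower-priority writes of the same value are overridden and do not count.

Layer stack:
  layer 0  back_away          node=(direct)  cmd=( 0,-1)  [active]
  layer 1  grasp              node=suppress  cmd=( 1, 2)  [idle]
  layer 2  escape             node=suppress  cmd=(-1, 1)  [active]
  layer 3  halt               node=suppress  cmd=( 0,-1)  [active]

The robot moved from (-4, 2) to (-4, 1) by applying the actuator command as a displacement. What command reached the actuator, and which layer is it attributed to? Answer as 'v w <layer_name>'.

0 -1 halt

displacement = (-4, 1) − (-4, 2) = (0, -1)
L0 back_away: active, feeds wire = (0, -1)
L1 grasp: idle → wire stays (0, -1)
L2 escape: active, suppressor → wire = (-1, 1)
L3 halt: active, suppressor → wire = (0, -1)
actuator = (0, -1) — from layer 3 (halt)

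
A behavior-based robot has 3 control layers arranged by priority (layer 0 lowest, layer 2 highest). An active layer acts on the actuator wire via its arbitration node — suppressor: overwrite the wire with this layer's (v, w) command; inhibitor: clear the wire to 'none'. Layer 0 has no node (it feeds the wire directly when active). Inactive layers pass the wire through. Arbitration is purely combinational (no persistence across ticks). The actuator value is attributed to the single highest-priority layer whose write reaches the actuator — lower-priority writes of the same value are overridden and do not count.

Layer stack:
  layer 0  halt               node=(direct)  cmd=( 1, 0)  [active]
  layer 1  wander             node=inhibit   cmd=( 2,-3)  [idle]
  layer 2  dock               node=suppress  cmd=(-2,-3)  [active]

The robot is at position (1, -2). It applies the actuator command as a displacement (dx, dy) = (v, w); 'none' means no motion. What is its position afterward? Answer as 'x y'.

-1 -5

L0 halt: active, feeds wire = (1, 0)
L1 wander: idle → wire stays (1, 0)
L2 dock: active, suppressor → wire = (-2, -3)
actuator = (-2, -3)
position: (1, -2) + (-2, -3) = (-1, -5)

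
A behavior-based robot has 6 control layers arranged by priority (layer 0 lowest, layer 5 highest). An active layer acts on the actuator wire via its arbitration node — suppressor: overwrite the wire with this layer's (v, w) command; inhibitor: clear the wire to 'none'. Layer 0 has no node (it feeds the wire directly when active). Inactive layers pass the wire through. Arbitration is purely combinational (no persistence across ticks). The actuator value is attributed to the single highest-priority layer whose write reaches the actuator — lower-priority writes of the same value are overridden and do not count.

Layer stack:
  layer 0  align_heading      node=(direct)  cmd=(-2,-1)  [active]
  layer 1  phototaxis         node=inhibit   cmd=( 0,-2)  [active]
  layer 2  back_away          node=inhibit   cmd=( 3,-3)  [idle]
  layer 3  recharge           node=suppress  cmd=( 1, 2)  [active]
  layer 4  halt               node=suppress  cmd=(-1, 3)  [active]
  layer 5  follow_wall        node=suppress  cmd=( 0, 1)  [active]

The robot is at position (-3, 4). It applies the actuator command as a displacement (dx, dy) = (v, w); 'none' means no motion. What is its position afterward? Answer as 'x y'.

-3 5

L0 align_heading: active, feeds wire = (-2, -1)
L1 phototaxis: active, inhibitor → wire = none
L2 back_away: idle → wire stays none
L3 recharge: active, suppressor → wire = (1, 2)
L4 halt: active, suppressor → wire = (-1, 3)
L5 follow_wall: active, suppressor → wire = (0, 1)
actuator = (0, 1)
position: (-3, 4) + (0, 1) = (-3, 5)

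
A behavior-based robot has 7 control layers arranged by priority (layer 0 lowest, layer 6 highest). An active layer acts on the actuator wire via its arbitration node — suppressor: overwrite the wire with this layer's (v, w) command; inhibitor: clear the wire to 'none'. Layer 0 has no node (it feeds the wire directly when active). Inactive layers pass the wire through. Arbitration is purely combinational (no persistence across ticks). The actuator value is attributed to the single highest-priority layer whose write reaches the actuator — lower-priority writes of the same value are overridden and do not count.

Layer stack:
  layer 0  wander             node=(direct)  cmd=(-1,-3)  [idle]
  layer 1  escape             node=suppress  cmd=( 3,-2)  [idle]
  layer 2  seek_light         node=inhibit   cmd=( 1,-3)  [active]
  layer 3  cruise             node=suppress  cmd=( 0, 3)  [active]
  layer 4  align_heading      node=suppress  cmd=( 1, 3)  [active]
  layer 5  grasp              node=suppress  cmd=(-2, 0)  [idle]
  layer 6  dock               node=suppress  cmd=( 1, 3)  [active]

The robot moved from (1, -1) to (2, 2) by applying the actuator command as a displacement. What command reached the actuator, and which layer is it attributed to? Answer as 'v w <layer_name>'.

displacement = (2, 2) − (1, -1) = (1, 3)
[0] wander off; wire := none
[1] escape off; pass none
[2] seek_light on (inhibit); wire := none
[3] cruise on (suppress); wire := (0, 3)
[4] align_heading on (suppress); wire := (1, 3)
[5] grasp off; pass (1, 3)
[6] dock on (suppress); wire := (1, 3)
output (1, 3) — from layer 6 (dock)

1 3 dock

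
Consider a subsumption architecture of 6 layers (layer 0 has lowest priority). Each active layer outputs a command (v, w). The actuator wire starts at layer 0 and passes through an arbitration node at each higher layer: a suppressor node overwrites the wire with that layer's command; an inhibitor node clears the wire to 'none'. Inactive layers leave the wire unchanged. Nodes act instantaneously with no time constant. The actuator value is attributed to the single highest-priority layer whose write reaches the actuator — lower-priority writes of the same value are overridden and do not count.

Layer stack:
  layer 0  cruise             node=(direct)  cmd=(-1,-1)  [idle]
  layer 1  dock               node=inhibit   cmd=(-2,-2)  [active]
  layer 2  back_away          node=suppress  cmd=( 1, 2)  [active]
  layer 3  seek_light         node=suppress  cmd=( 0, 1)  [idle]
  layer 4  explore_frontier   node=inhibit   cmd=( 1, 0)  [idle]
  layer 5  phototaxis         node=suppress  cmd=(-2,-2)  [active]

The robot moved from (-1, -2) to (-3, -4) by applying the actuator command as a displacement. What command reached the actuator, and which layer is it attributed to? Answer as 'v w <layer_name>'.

-2 -2 phototaxis

displacement = (-3, -4) − (-1, -2) = (-2, -2)
[0] cruise off; wire := none
[1] dock on (inhibit); wire := none
[2] back_away on (suppress); wire := (1, 2)
[3] seek_light off; pass (1, 2)
[4] explore_frontier off; pass (1, 2)
[5] phototaxis on (suppress); wire := (-2, -2)
output (-2, -2) — from layer 5 (phototaxis)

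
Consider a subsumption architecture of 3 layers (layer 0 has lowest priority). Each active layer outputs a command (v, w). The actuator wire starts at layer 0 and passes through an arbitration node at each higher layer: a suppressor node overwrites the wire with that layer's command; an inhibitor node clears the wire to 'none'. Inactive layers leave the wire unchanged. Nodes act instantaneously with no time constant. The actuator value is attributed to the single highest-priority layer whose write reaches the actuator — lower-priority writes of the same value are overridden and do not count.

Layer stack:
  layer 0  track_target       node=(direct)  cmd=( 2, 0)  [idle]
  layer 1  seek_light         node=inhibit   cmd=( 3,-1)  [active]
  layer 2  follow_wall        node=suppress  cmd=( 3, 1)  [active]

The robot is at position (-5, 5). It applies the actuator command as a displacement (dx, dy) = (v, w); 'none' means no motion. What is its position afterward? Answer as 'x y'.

[0] track_target off; wire := none
[1] seek_light on (inhibit); wire := none
[2] follow_wall on (suppress); wire := (3, 1)
output (3, 1)
position: (-5, 5) + (3, 1) = (-2, 6)

-2 6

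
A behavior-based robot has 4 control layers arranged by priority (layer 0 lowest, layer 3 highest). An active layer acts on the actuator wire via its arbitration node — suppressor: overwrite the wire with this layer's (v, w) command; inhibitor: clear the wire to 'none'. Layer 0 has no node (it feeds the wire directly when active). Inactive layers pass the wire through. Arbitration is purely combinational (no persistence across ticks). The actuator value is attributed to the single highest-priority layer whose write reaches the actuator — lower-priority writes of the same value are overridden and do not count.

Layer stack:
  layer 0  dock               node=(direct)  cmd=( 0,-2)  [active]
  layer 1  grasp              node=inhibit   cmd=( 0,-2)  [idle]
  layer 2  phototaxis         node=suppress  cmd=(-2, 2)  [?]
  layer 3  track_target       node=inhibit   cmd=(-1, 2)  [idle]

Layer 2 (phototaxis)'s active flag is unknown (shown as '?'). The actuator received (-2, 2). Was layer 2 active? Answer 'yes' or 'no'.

yes

If layer 2 is active=yes:
  actuator would be (-2, 2)
If layer 2 is active=no:
  actuator would be (0, -2)
Observed (-2, 2), so layer 2 was active.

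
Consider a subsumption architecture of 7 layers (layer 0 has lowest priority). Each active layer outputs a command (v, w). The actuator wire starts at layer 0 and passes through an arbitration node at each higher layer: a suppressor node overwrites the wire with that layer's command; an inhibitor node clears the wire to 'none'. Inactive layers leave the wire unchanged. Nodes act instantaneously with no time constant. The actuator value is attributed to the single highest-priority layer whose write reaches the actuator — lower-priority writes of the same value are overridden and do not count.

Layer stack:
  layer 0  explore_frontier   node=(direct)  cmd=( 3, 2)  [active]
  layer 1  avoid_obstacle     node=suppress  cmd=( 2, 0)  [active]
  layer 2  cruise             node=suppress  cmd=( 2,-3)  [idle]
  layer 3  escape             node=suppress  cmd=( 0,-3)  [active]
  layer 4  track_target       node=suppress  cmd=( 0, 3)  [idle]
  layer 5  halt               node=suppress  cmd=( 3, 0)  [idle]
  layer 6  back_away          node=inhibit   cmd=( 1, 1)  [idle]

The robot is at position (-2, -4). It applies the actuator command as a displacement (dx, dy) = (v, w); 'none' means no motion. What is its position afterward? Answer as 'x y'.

-2 -7

L0 explore_frontier: active, feeds wire = (3, 2)
L1 avoid_obstacle: active, suppressor → wire = (2, 0)
L2 cruise: idle → wire stays (2, 0)
L3 escape: active, suppressor → wire = (0, -3)
L4 track_target: idle → wire stays (0, -3)
L5 halt: idle → wire stays (0, -3)
L6 back_away: idle → wire stays (0, -3)
actuator = (0, -3)
position: (-2, -4) + (0, -3) = (-2, -7)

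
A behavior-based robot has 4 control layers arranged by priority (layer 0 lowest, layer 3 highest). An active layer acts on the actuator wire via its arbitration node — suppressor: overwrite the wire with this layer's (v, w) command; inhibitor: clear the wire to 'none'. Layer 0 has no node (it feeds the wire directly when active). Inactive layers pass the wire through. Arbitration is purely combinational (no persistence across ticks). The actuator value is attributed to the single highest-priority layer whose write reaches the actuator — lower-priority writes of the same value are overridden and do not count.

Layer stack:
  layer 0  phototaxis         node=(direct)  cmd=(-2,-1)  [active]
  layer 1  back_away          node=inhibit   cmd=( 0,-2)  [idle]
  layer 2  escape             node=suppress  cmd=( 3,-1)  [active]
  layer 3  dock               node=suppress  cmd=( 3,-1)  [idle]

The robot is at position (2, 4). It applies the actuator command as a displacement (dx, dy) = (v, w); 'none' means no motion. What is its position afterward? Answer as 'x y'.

5 3

layer 0 (phototaxis) active — direct: (-2, -1)
layer 1 (back_away) idle — unchanged: (-2, -1)
layer 2 (escape) active — suppresses: (3, -1)
layer 3 (dock) idle — unchanged: (3, -1)
→ actuator (3, -1)
position: (2, 4) + (3, -1) = (5, 3)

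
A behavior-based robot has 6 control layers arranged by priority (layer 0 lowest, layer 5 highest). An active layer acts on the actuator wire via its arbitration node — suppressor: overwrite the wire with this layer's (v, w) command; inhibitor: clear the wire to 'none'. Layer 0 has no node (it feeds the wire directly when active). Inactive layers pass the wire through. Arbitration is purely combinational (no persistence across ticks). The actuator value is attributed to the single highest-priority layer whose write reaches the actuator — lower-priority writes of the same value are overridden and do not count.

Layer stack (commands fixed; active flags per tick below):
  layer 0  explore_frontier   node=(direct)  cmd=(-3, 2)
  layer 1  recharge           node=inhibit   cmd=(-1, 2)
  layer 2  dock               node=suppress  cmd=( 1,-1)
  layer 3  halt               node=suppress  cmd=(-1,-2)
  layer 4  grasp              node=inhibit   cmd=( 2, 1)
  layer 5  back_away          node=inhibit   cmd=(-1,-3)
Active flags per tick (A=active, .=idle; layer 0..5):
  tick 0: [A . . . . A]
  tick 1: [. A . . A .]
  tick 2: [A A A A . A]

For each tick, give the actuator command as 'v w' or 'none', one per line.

tick 0:
  layer 0 (explore_frontier) active — direct: (-3, 2)
  layer 1 (recharge) idle — unchanged: (-3, 2)
  layer 2 (dock) idle — unchanged: (-3, 2)
  layer 3 (halt) idle — unchanged: (-3, 2)
  layer 4 (grasp) idle — unchanged: (-3, 2)
  layer 5 (back_away) active — inhibits: none
  → actuator none
tick 1:
  layer 0 (explore_frontier) idle — none
  layer 1 (recharge) active — inhibits: none
  layer 2 (dock) idle — unchanged: none
  layer 3 (halt) idle — unchanged: none
  layer 4 (grasp) active — inhibits: none
  layer 5 (back_away) idle — unchanged: none
  → actuator none
tick 2:
  layer 0 (explore_frontier) active — direct: (-3, 2)
  layer 1 (recharge) active — inhibits: none
  layer 2 (dock) active — suppresses: (1, -1)
  layer 3 (halt) active — suppresses: (-1, -2)
  layer 4 (grasp) idle — unchanged: (-1, -2)
  layer 5 (back_away) active — inhibits: none
  → actuator none

none
none
none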